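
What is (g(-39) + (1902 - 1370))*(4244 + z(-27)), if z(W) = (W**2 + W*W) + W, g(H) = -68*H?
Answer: 18069200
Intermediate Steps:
z(W) = W + 2*W**2 (z(W) = (W**2 + W**2) + W = 2*W**2 + W = W + 2*W**2)
(g(-39) + (1902 - 1370))*(4244 + z(-27)) = (-68*(-39) + (1902 - 1370))*(4244 - 27*(1 + 2*(-27))) = (2652 + 532)*(4244 - 27*(1 - 54)) = 3184*(4244 - 27*(-53)) = 3184*(4244 + 1431) = 3184*5675 = 18069200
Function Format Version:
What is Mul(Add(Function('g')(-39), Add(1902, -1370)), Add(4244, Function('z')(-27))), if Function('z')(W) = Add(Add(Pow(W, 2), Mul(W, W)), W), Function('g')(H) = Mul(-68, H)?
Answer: 18069200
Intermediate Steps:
Function('z')(W) = Add(W, Mul(2, Pow(W, 2))) (Function('z')(W) = Add(Add(Pow(W, 2), Pow(W, 2)), W) = Add(Mul(2, Pow(W, 2)), W) = Add(W, Mul(2, Pow(W, 2))))
Mul(Add(Function('g')(-39), Add(1902, -1370)), Add(4244, Function('z')(-27))) = Mul(Add(Mul(-68, -39), Add(1902, -1370)), Add(4244, Mul(-27, Add(1, Mul(2, -27))))) = Mul(Add(2652, 532), Add(4244, Mul(-27, Add(1, -54)))) = Mul(3184, Add(4244, Mul(-27, -53))) = Mul(3184, Add(4244, 1431)) = Mul(3184, 5675) = 18069200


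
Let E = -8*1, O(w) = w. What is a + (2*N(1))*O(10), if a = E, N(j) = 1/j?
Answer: 12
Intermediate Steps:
E = -8
a = -8
a + (2*N(1))*O(10) = -8 + (2/1)*10 = -8 + (2*1)*10 = -8 + 2*10 = -8 + 20 = 12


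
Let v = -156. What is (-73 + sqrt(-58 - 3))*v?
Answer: 11388 - 156*I*sqrt(61) ≈ 11388.0 - 1218.4*I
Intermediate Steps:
(-73 + sqrt(-58 - 3))*v = (-73 + sqrt(-58 - 3))*(-156) = (-73 + sqrt(-61))*(-156) = (-73 + I*sqrt(61))*(-156) = 11388 - 156*I*sqrt(61)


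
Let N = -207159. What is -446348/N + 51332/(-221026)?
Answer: 44010313630/22893762567 ≈ 1.9224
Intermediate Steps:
-446348/N + 51332/(-221026) = -446348/(-207159) + 51332/(-221026) = -446348*(-1/207159) + 51332*(-1/221026) = 446348/207159 - 25666/110513 = 44010313630/22893762567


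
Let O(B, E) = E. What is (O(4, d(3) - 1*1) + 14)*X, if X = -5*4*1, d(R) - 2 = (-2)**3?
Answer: -140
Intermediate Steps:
d(R) = -6 (d(R) = 2 + (-2)**3 = 2 - 8 = -6)
X = -20 (X = -20*1 = -20)
(O(4, d(3) - 1*1) + 14)*X = ((-6 - 1*1) + 14)*(-20) = ((-6 - 1) + 14)*(-20) = (-7 + 14)*(-20) = 7*(-20) = -140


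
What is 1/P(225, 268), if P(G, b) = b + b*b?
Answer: 1/72092 ≈ 1.3871e-5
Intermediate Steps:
P(G, b) = b + b²
1/P(225, 268) = 1/(268*(1 + 268)) = 1/(268*269) = 1/72092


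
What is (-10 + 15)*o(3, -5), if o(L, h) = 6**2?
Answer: 180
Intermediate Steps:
o(L, h) = 36
(-10 + 15)*o(3, -5) = (-10 + 15)*36 = 5*36 = 180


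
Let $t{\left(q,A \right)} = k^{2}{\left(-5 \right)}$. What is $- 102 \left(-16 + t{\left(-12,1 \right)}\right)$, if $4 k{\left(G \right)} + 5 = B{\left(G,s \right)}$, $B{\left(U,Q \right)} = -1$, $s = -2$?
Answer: $\frac{2805}{2} \approx 1402.5$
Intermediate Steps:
$k{\left(G \right)} = - \frac{3}{2}$ ($k{\left(G \right)} = - \frac{5}{4} + \frac{1}{4} \left(-1\right) = - \frac{5}{4} - \frac{1}{4} = - \frac{3}{2}$)
$t{\left(q,A \right)} = \frac{9}{4}$ ($t{\left(q,A \right)} = \left(- \frac{3}{2}\right)^{2} = \frac{9}{4}$)
$- 102 \left(-16 + t{\left(-12,1 \right)}\right) = - 102 \left(-16 + \frac{9}{4}\right) = \left(-102\right) \left(- \frac{55}{4}\right) = \frac{2805}{2}$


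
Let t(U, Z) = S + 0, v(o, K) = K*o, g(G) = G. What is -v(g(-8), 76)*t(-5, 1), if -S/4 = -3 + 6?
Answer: -7296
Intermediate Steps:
S = -12 (S = -4*(-3 + 6) = -4*3 = -12)
t(U, Z) = -12 (t(U, Z) = -12 + 0 = -12)
-v(g(-8), 76)*t(-5, 1) = -76*(-8)*(-12) = -(-608)*(-12) = -1*7296 = -7296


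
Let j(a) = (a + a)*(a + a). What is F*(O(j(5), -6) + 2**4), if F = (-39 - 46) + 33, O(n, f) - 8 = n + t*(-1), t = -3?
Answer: -6604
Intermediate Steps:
j(a) = 4*a**2 (j(a) = (2*a)*(2*a) = 4*a**2)
O(n, f) = 11 + n (O(n, f) = 8 + (n - 3*(-1)) = 8 + (n + 3) = 8 + (3 + n) = 11 + n)
F = -52 (F = -85 + 33 = -52)
F*(O(j(5), -6) + 2**4) = -52*((11 + 4*5**2) + 2**4) = -52*((11 + 4*25) + 16) = -52*((11 + 100) + 16) = -52*(111 + 16) = -52*127 = -6604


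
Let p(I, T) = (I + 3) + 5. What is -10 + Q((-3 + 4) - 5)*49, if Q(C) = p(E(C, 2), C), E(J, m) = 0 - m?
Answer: 284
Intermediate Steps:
E(J, m) = -m
p(I, T) = 8 + I (p(I, T) = (3 + I) + 5 = 8 + I)
Q(C) = 6 (Q(C) = 8 - 1*2 = 8 - 2 = 6)
-10 + Q((-3 + 4) - 5)*49 = -10 + 6*49 = -10 + 294 = 284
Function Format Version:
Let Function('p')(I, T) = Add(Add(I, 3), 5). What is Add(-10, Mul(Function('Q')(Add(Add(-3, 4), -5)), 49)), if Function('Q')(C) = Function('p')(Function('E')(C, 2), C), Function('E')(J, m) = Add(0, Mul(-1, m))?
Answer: 284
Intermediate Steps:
Function('E')(J, m) = Mul(-1, m)
Function('p')(I, T) = Add(8, I) (Function('p')(I, T) = Add(Add(3, I), 5) = Add(8, I))
Function('Q')(C) = 6 (Function('Q')(C) = Add(8, Mul(-1, 2)) = Add(8, -2) = 6)
Add(-10, Mul(Function('Q')(Add(Add(-3, 4), -5)), 49)) = Add(-10, Mul(6, 49)) = Add(-10, 294) = 284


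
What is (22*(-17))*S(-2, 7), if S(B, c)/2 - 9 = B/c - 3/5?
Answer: -212432/35 ≈ -6069.5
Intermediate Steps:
S(B, c) = 84/5 + 2*B/c (S(B, c) = 18 + 2*(B/c - 3/5) = 18 + 2*(B/c - 3*⅕) = 18 + 2*(B/c - ⅗) = 18 + 2*(-⅗ + B/c) = 18 + (-6/5 + 2*B/c) = 84/5 + 2*B/c)
(22*(-17))*S(-2, 7) = (22*(-17))*(84/5 + 2*(-2)/7) = -374*(84/5 + 2*(-2)*(⅐)) = -374*(84/5 - 4/7) = -374*568/35 = -212432/35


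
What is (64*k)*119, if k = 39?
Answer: 297024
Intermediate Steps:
(64*k)*119 = (64*39)*119 = 2496*119 = 297024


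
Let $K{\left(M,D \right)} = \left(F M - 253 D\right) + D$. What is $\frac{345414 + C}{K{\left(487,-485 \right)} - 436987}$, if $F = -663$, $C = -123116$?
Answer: $- \frac{111149}{318824} \approx -0.34862$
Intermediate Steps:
$K{\left(M,D \right)} = - 663 M - 252 D$ ($K{\left(M,D \right)} = \left(- 663 M - 253 D\right) + D = - 663 M - 252 D$)
$\frac{345414 + C}{K{\left(487,-485 \right)} - 436987} = \frac{345414 - 123116}{\left(\left(-663\right) 487 - -122220\right) - 436987} = \frac{222298}{\left(-322881 + 122220\right) - 436987} = \frac{222298}{-200661 - 436987} = \frac{222298}{-637648} = 222298 \left(- \frac{1}{637648}\right) = - \frac{111149}{318824}$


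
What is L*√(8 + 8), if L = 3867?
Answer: 15468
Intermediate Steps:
L*√(8 + 8) = 3867*√(8 + 8) = 3867*√16 = 3867*4 = 15468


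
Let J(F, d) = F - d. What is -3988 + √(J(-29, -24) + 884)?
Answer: -3988 + √879 ≈ -3958.4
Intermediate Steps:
J(F, d) = F - d
-3988 + √(J(-29, -24) + 884) = -3988 + √((-29 - 1*(-24)) + 884) = -3988 + √((-29 + 24) + 884) = -3988 + √(-5 + 884) = -3988 + √879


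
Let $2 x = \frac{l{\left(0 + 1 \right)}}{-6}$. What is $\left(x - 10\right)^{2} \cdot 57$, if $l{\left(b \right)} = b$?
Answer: $\frac{278179}{48} \approx 5795.4$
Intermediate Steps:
$x = - \frac{1}{12}$ ($x = \frac{\left(0 + 1\right) \frac{1}{-6}}{2} = \frac{1 \left(- \frac{1}{6}\right)}{2} = \frac{1}{2} \left(- \frac{1}{6}\right) = - \frac{1}{12} \approx -0.083333$)
$\left(x - 10\right)^{2} \cdot 57 = \left(- \frac{1}{12} - 10\right)^{2} \cdot 57 = \left(- \frac{121}{12}\right)^{2} \cdot 57 = \frac{14641}{144} \cdot 57 = \frac{278179}{48}$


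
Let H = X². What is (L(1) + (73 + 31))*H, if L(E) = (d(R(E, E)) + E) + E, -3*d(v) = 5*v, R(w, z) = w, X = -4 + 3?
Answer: 313/3 ≈ 104.33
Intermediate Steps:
X = -1
d(v) = -5*v/3
L(E) = E/3 (L(E) = (-5*E/3 + E) + E = -2*E/3 + E = E/3)
H = 1 (H = (-1)² = 1)
(L(1) + (73 + 31))*H = ((⅓)*1 + (73 + 31))*1 = (⅓ + 104)*1 = (313/3)*1 = 313/3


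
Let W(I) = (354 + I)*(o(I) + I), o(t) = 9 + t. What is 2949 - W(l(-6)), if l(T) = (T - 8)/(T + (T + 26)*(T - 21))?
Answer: -388442/1521 ≈ -255.39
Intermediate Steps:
l(T) = (-8 + T)/(T + (-21 + T)*(26 + T)) (l(T) = (-8 + T)/(T + (26 + T)*(-21 + T)) = (-8 + T)/(T + (-21 + T)*(26 + T)))
W(I) = (9 + 2*I)*(354 + I) (W(I) = (354 + I)*((9 + I) + I) = (354 + I)*(9 + 2*I) = (9 + 2*I)*(354 + I))
2949 - W(l(-6)) = 2949 - (3186 + 2*((-8 - 6)/(-546 + (-6)**2 + 6*(-6)))**2 + 717*((-8 - 6)/(-546 + (-6)**2 + 6*(-6)))) = 2949 - (3186 + 2*(-14/(-546 + 36 - 36))**2 + 717*(-14/(-546 + 36 - 36))) = 2949 - (3186 + 2*(-14/(-546))**2 + 717*(-14/(-546))) = 2949 - (3186 + 2*(-1/546*(-14))**2 + 717*(-1/546*(-14))) = 2949 - (3186 + 2*(1/39)**2 + 717*(1/39)) = 2949 - (3186 + 2*(1/1521) + 239/13) = 2949 - (3186 + 2/1521 + 239/13) = 2949 - 1*4873871/1521 = 2949 - 4873871/1521 = -388442/1521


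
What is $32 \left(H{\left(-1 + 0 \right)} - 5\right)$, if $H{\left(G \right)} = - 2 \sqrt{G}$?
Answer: $-160 - 64 i \approx -160.0 - 64.0 i$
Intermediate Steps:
$32 \left(H{\left(-1 + 0 \right)} - 5\right) = 32 \left(- 2 \sqrt{-1 + 0} - 5\right) = 32 \left(- 2 \sqrt{-1} - 5\right) = 32 \left(- 2 i - 5\right) = 32 \left(-5 - 2 i\right) = -160 - 64 i$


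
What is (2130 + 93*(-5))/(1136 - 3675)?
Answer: -1665/2539 ≈ -0.65577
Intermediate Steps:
(2130 + 93*(-5))/(1136 - 3675) = (2130 - 465)/(-2539) = 1665*(-1/2539) = -1665/2539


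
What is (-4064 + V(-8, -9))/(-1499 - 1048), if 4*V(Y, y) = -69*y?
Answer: 15635/10188 ≈ 1.5346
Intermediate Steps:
V(Y, y) = -69*y/4 (V(Y, y) = (-69*y)/4 = -69*y/4)
(-4064 + V(-8, -9))/(-1499 - 1048) = (-4064 - 69/4*(-9))/(-1499 - 1048) = (-4064 + 621/4)/(-2547) = -15635/4*(-1/2547) = 15635/10188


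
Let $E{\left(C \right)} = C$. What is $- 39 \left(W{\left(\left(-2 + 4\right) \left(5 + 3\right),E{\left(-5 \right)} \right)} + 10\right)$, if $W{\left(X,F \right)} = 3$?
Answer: $-507$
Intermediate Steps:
$- 39 \left(W{\left(\left(-2 + 4\right) \left(5 + 3\right),E{\left(-5 \right)} \right)} + 10\right) = - 39 \left(3 + 10\right) = \left(-39\right) 13 = -507$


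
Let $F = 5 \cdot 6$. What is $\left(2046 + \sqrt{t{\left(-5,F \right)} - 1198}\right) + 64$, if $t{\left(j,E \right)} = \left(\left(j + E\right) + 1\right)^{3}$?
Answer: $2110 + \sqrt{16378} \approx 2238.0$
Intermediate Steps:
$F = 30$
$t{\left(j,E \right)} = \left(1 + E + j\right)^{3}$ ($t{\left(j,E \right)} = \left(\left(E + j\right) + 1\right)^{3} = \left(1 + E + j\right)^{3}$)
$\left(2046 + \sqrt{t{\left(-5,F \right)} - 1198}\right) + 64 = \left(2046 + \sqrt{\left(1 + 30 - 5\right)^{3} - 1198}\right) + 64 = \left(2046 + \sqrt{26^{3} - 1198}\right) + 64 = \left(2046 + \sqrt{17576 - 1198}\right) + 64 = \left(2046 + \sqrt{16378}\right) + 64 = 2110 + \sqrt{16378}$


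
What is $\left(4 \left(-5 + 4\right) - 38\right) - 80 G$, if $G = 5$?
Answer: $-442$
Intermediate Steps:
$\left(4 \left(-5 + 4\right) - 38\right) - 80 G = \left(4 \left(-5 + 4\right) - 38\right) - 400 = \left(4 \left(-1\right) - 38\right) - 400 = \left(-4 - 38\right) - 400 = -42 - 400 = -442$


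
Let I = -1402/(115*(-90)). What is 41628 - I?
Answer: 215424199/5175 ≈ 41628.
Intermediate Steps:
I = 701/5175 (I = -1402/(-10350) = -1402*(-1/10350) = 701/5175 ≈ 0.13546)
41628 - I = 41628 - 1*701/5175 = 41628 - 701/5175 = 215424199/5175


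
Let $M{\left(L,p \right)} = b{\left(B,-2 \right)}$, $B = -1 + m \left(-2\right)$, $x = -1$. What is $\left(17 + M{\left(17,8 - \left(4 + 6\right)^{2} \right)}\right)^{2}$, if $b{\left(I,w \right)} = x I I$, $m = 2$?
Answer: $64$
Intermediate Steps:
$B = -5$ ($B = -1 + 2 \left(-2\right) = -1 - 4 = -5$)
$b{\left(I,w \right)} = - I^{2}$ ($b{\left(I,w \right)} = - I I = - I^{2}$)
$M{\left(L,p \right)} = -25$ ($M{\left(L,p \right)} = - \left(-5\right)^{2} = \left(-1\right) 25 = -25$)
$\left(17 + M{\left(17,8 - \left(4 + 6\right)^{2} \right)}\right)^{2} = \left(17 - 25\right)^{2} = \left(-8\right)^{2} = 64$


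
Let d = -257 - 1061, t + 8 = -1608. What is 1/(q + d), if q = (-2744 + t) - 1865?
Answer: -1/7543 ≈ -0.00013257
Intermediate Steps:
t = -1616 (t = -8 - 1608 = -1616)
q = -6225 (q = (-2744 - 1616) - 1865 = -4360 - 1865 = -6225)
d = -1318
1/(q + d) = 1/(-6225 - 1318) = 1/(-7543) = -1/7543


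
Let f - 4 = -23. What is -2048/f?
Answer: 2048/19 ≈ 107.79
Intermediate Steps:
f = -19 (f = 4 - 23 = -19)
-2048/f = -2048/(-19) = -2048*(-1/19) = 2048/19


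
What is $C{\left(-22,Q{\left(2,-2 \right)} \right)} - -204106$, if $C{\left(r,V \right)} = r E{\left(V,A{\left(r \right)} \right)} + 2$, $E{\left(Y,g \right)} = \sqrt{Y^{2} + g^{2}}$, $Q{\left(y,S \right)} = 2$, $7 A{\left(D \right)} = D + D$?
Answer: $204108 - \frac{44 \sqrt{533}}{7} \approx 2.0396 \cdot 10^{5}$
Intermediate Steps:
$A{\left(D \right)} = \frac{2 D}{7}$ ($A{\left(D \right)} = \frac{D + D}{7} = \frac{2 D}{7}$)
$C{\left(r,V \right)} = 2 + r \sqrt{V^{2} + \frac{4 r^{2}}{49}}$ ($C{\left(r,V \right)} = r \sqrt{V^{2} + \left(\frac{2 r}{7}\right)^{2}} + 2 = r \sqrt{V^{2} + \frac{4 r^{2}}{49}} + 2 = 2 + r \sqrt{V^{2} + \frac{4 r^{2}}{49}}$)
$C{\left(-22,Q{\left(2,-2 \right)} \right)} - -204106 = \left(2 + \frac{1}{7} \left(-22\right) \sqrt{4 \left(-22\right)^{2} + 49 \cdot 2^{2}}\right) - -204106 = \left(2 + \frac{1}{7} \left(-22\right) \sqrt{4 \cdot 484 + 49 \cdot 4}\right) + 204106 = \left(2 + \frac{1}{7} \left(-22\right) \sqrt{1936 + 196}\right) + 204106 = \left(2 + \frac{1}{7} \left(-22\right) \sqrt{2132}\right) + 204106 = \left(2 + \frac{1}{7} \left(-22\right) 2 \sqrt{533}\right) + 204106 = \left(2 - \frac{44 \sqrt{533}}{7}\right) + 204106 = 204108 - \frac{44 \sqrt{533}}{7}$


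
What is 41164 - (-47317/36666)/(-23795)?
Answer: 35914250887763/872467470 ≈ 41164.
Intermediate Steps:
41164 - (-47317/36666)/(-23795) = 41164 - (-47317*1/36666)*(-1)/23795 = 41164 - (-47317)*(-1)/(36666*23795) = 41164 - 1*47317/872467470 = 41164 - 47317/872467470 = 35914250887763/872467470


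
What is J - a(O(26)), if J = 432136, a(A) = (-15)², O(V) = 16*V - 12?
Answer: 431911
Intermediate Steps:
O(V) = -12 + 16*V
a(A) = 225
J - a(O(26)) = 432136 - 1*225 = 432136 - 225 = 431911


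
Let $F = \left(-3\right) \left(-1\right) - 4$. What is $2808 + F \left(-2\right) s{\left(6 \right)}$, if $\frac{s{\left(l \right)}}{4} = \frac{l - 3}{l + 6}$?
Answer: $2810$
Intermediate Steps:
$s{\left(l \right)} = \frac{4 \left(-3 + l\right)}{6 + l}$ ($s{\left(l \right)} = 4 \frac{l - 3}{l + 6} = 4 \frac{-3 + l}{6 + l} = \frac{4 \left(-3 + l\right)}{6 + l}$)
$F = -1$ ($F = 3 - 4 = -1$)
$2808 + F \left(-2\right) s{\left(6 \right)} = 2808 + \left(-1\right) \left(-2\right) \frac{4 \left(-3 + 6\right)}{6 + 6} = 2808 + 2 \cdot 4 \cdot \frac{1}{12} \cdot 3 = 2808 + 2 \cdot 1 = 2808 + 2 = 2810$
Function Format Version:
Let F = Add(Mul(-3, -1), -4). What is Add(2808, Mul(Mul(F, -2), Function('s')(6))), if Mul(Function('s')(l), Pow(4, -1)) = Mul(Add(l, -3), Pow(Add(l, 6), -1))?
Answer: 2810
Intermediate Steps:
Function('s')(l) = Mul(4, Pow(Add(6, l), -1), Add(-3, l)) (Function('s')(l) = Mul(4, Mul(Add(l, -3), Pow(Add(l, 6), -1))) = Mul(4, Mul(Add(-3, l), Pow(Add(6, l), -1))) = Mul(4, Mul(Pow(Add(6, l), -1), Add(-3, l))) = Mul(4, Pow(Add(6, l), -1), Add(-3, l)))
F = -1 (F = Add(3, -4) = -1)
Add(2808, Mul(Mul(F, -2), Function('s')(6))) = Add(2808, Mul(Mul(-1, -2), Mul(4, Pow(Add(6, 6), -1), Add(-3, 6)))) = Add(2808, Mul(2, Mul(4, Pow(12, -1), 3))) = Add(2808, Mul(2, Mul(4, Rational(1, 12), 3))) = Add(2808, Mul(2, 1)) = Add(2808, 2) = 2810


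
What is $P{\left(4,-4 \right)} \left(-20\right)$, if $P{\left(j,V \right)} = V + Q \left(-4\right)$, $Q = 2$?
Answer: $240$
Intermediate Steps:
$P{\left(j,V \right)} = -8 + V$ ($P{\left(j,V \right)} = V + 2 \left(-4\right) = V - 8 = -8 + V$)
$P{\left(4,-4 \right)} \left(-20\right) = \left(-8 - 4\right) \left(-20\right) = \left(-12\right) \left(-20\right) = 240$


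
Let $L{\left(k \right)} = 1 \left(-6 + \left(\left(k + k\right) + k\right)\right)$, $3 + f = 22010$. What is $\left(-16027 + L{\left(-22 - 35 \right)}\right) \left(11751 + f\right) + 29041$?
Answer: $-546985591$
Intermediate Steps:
$f = 22007$ ($f = -3 + 22010 = 22007$)
$L{\left(k \right)} = -6 + 3 k$ ($L{\left(k \right)} = 1 \left(-6 + \left(2 k + k\right)\right) = 1 \left(-6 + 3 k\right) = -6 + 3 k$)
$\left(-16027 + L{\left(-22 - 35 \right)}\right) \left(11751 + f\right) + 29041 = \left(-16027 + \left(-6 + 3 \left(-22 - 35\right)\right)\right) \left(11751 + 22007\right) + 29041 = \left(-16027 + \left(-6 + 3 \left(-57\right)\right)\right) 33758 + 29041 = \left(-16027 - 177\right) 33758 + 29041 = \left(-16204\right) 33758 + 29041 = -547014632 + 29041 = -546985591$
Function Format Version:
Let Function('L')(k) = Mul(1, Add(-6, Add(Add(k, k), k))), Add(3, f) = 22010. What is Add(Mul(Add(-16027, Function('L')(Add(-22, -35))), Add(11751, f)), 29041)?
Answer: -546985591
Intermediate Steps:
f = 22007 (f = Add(-3, 22010) = 22007)
Function('L')(k) = Add(-6, Mul(3, k)) (Function('L')(k) = Mul(1, Add(-6, Add(Mul(2, k), k))) = Mul(1, Add(-6, Mul(3, k))) = Add(-6, Mul(3, k)))
Add(Mul(Add(-16027, Function('L')(Add(-22, -35))), Add(11751, f)), 29041) = Add(Mul(Add(-16027, Add(-6, Mul(3, Add(-22, -35)))), Add(11751, 22007)), 29041) = Add(Mul(Add(-16027, Add(-6, Mul(3, -57))), 33758), 29041) = Add(Mul(Add(-16027, Add(-6, -171)), 33758), 29041) = Add(Mul(Add(-16027, -177), 33758), 29041) = Add(Mul(-16204, 33758), 29041) = Add(-547014632, 29041) = -546985591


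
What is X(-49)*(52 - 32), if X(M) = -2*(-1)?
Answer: 40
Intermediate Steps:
X(M) = 2
X(-49)*(52 - 32) = 2*(52 - 32) = 2*20 = 40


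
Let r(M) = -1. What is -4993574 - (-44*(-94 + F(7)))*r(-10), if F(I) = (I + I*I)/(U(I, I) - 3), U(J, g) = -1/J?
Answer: -4988654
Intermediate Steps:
F(I) = (I + I**2)/(-3 - 1/I) (F(I) = (I + I*I)/(-1/I - 3) = (I + I**2)/(-3 - 1/I))
-4993574 - (-44*(-94 + F(7)))*r(-10) = -4993574 - (-44*(-94 + 7**2*(-1 - 1*7)/(1 + 3*7)))*(-1) = -4993574 - (-44*(-94 + 49*(-1 - 7)/(1 + 21)))*(-1) = -4993574 - (-44*(-94 + 49*(-8)/22))*(-1) = -4993574 - (-44*(-94 + 49*(1/22)*(-8)))*(-1) = -4993574 - (-44*(-94 - 196/11))*(-1) = -4993574 - (-44*(-1230/11))*(-1) = -4993574 - 4920*(-1) = -4993574 - 1*(-4920) = -4993574 + 4920 = -4988654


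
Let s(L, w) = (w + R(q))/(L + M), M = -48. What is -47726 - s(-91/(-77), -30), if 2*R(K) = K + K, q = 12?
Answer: -24579088/515 ≈ -47726.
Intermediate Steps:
R(K) = K (R(K) = (K + K)/2 = (2*K)/2 = K)
s(L, w) = (12 + w)/(-48 + L) (s(L, w) = (w + 12)/(L - 48) = (12 + w)/(-48 + L))
-47726 - s(-91/(-77), -30) = -47726 - (12 - 30)/(-48 - 91/(-77)) = -47726 - (-18)/(-48 - 91*(-1/77)) = -47726 - (-18)/(-48 + 13/11) = -47726 - (-18)/(-515/11) = -47726 - (-11)*(-18)/515 = -47726 - 1*198/515 = -47726 - 198/515 = -24579088/515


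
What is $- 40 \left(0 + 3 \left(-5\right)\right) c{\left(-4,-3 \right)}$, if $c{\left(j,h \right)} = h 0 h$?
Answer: $0$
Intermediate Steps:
$c{\left(j,h \right)} = 0$ ($c{\left(j,h \right)} = 0 h = 0$)
$- 40 \left(0 + 3 \left(-5\right)\right) c{\left(-4,-3 \right)} = - 40 \left(0 + 3 \left(-5\right)\right) 0 = - 40 \left(0 - 15\right) 0 = \left(-40\right) \left(-15\right) 0 = 600 \cdot 0 = 0$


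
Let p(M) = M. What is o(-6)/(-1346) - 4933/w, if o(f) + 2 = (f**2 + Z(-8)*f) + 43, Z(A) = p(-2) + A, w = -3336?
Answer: 3091393/2245128 ≈ 1.3769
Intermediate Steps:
Z(A) = -2 + A
o(f) = 41 + f**2 - 10*f (o(f) = -2 + ((f**2 + (-2 - 8)*f) + 43) = -2 + ((f**2 - 10*f) + 43) = -2 + (43 + f**2 - 10*f) = 41 + f**2 - 10*f)
o(-6)/(-1346) - 4933/w = (41 + (-6)**2 - 10*(-6))/(-1346) - 4933/(-3336) = (41 + 36 + 60)*(-1/1346) - 4933*(-1/3336) = 137*(-1/1346) + 4933/3336 = -137/1346 + 4933/3336 = 3091393/2245128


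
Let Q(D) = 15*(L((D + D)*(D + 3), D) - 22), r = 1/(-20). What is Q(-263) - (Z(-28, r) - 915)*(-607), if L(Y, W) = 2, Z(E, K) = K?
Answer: -11114707/20 ≈ -5.5574e+5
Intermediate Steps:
r = -1/20 ≈ -0.050000
Q(D) = -300 (Q(D) = 15*(2 - 22) = 15*(-20) = -300)
Q(-263) - (Z(-28, r) - 915)*(-607) = -300 - (-1/20 - 915)*(-607) = -300 - (-18301)*(-607)/20 = -300 - 1*11108707/20 = -300 - 11108707/20 = -11114707/20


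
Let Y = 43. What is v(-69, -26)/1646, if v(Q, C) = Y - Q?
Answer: 56/823 ≈ 0.068044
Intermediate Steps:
v(Q, C) = 43 - Q
v(-69, -26)/1646 = (43 - 1*(-69))/1646 = (43 + 69)*(1/1646) = 112*(1/1646) = 56/823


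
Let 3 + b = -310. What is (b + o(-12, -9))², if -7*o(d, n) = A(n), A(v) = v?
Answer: 4761124/49 ≈ 97166.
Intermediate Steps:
b = -313 (b = -3 - 310 = -313)
o(d, n) = -n/7
(b + o(-12, -9))² = (-313 - ⅐*(-9))² = (-313 + 9/7)² = (-2182/7)² = 4761124/49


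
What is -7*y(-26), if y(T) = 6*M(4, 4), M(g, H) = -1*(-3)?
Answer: -126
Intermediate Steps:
M(g, H) = 3
y(T) = 18 (y(T) = 6*3 = 18)
-7*y(-26) = -7*18 = -126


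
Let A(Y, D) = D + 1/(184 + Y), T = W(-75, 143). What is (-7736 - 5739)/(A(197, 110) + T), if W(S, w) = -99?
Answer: -5133975/4192 ≈ -1224.7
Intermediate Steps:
T = -99
(-7736 - 5739)/(A(197, 110) + T) = (-7736 - 5739)/((1 + 184*110 + 110*197)/(184 + 197) - 99) = -13475/((1 + 20240 + 21670)/381 - 99) = -13475/((1/381)*41911 - 99) = -13475/(41911/381 - 99) = -13475/4192/381 = -13475*381/4192 = -5133975/4192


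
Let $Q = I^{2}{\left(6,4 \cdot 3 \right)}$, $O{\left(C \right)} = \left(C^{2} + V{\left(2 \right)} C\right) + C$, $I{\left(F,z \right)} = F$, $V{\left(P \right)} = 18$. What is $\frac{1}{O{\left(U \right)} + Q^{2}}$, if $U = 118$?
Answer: $\frac{1}{17462} \approx 5.7267 \cdot 10^{-5}$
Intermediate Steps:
$O{\left(C \right)} = C^{2} + 19 C$ ($O{\left(C \right)} = \left(C^{2} + 18 C\right) + C = C^{2} + 19 C$)
$Q = 36$ ($Q = 6^{2} = 36$)
$\frac{1}{O{\left(U \right)} + Q^{2}} = \frac{1}{118 \left(19 + 118\right) + 36^{2}} = \frac{1}{118 \cdot 137 + 1296} = \frac{1}{16166 + 1296} = \frac{1}{17462}$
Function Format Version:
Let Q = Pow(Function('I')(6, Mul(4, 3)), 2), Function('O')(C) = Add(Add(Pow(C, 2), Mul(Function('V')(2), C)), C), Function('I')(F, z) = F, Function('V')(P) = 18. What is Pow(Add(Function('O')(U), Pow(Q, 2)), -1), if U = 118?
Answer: Rational(1, 17462) ≈ 5.7267e-5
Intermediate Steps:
Function('O')(C) = Add(Pow(C, 2), Mul(19, C)) (Function('O')(C) = Add(Add(Pow(C, 2), Mul(18, C)), C) = Add(Pow(C, 2), Mul(19, C)))
Q = 36 (Q = Pow(6, 2) = 36)
Pow(Add(Function('O')(U), Pow(Q, 2)), -1) = Pow(Add(Mul(118, Add(19, 118)), Pow(36, 2)), -1) = Pow(Add(Mul(118, 137), 1296), -1) = Pow(Add(16166, 1296), -1) = Pow(17462, -1) = Rational(1, 17462)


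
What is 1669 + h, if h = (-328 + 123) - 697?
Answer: 767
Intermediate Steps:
h = -902 (h = -205 - 697 = -902)
1669 + h = 1669 - 902 = 767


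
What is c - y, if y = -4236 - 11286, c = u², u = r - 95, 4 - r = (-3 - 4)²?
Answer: 35122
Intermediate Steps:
r = -45 (r = 4 - (-3 - 4)² = 4 - 1*(-7)² = 4 - 1*49 = 4 - 49 = -45)
u = -140 (u = -45 - 95 = -140)
c = 19600 (c = (-140)² = 19600)
y = -15522
c - y = 19600 - 1*(-15522) = 19600 + 15522 = 35122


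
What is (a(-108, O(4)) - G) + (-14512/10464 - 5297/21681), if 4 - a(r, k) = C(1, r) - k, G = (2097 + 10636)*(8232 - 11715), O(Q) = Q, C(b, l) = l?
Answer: 209614410733355/4726458 ≈ 4.4349e+7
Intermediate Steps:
G = -44349039 (G = 12733*(-3483) = -44349039)
a(r, k) = 4 + k - r (a(r, k) = 4 - (r - k) = 4 + (k - r) = 4 + k - r)
(a(-108, O(4)) - G) + (-14512/10464 - 5297/21681) = ((4 + 4 - 1*(-108)) - 1*(-44349039)) + (-14512/10464 - 5297/21681) = ((4 + 4 + 108) + 44349039) + (-14512*1/10464 - 5297*1/21681) = (116 + 44349039) + (-907/654 - 5297/21681) = 44349155 - 7709635/4726458 = 209614410733355/4726458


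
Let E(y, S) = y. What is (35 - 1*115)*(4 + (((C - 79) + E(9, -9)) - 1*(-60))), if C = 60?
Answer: -4320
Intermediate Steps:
(35 - 1*115)*(4 + (((C - 79) + E(9, -9)) - 1*(-60))) = (35 - 1*115)*(4 + (((60 - 79) + 9) - 1*(-60))) = (35 - 115)*(4 + ((-19 + 9) + 60)) = -80*(4 + (-10 + 60)) = -80*(4 + 50) = -80*54 = -4320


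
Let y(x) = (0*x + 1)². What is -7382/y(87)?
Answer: -7382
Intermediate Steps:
y(x) = 1 (y(x) = (0 + 1)² = 1² = 1)
-7382/y(87) = -7382/1 = -7382*1 = -7382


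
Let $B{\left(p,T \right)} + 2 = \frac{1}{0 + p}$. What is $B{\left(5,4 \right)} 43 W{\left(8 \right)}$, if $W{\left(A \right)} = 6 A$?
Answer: $- \frac{18576}{5} \approx -3715.2$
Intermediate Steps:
$B{\left(p,T \right)} = -2 + \frac{1}{p}$ ($B{\left(p,T \right)} = -2 + \frac{1}{0 + p} = -2 + \frac{1}{p}$)
$B{\left(5,4 \right)} 43 W{\left(8 \right)} = \left(-2 + \frac{1}{5}\right) 43 \cdot 6 \cdot 8 = \left(-2 + \frac{1}{5}\right) 43 \cdot 48 = \left(- \frac{9}{5}\right) 43 \cdot 48 = \left(- \frac{387}{5}\right) 48 = - \frac{18576}{5}$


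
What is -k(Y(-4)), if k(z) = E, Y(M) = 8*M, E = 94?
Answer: -94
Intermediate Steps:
k(z) = 94
-k(Y(-4)) = -1*94 = -94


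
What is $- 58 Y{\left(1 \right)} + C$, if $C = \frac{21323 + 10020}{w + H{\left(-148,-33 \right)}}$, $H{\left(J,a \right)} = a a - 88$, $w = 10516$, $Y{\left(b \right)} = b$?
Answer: $- \frac{636643}{11517} \approx -55.279$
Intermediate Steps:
$H{\left(J,a \right)} = -88 + a^{2}$ ($H{\left(J,a \right)} = a^{2} - 88 = -88 + a^{2}$)
$C = \frac{31343}{11517}$ ($C = \frac{21323 + 10020}{10516 - \left(88 - \left(-33\right)^{2}\right)} = \frac{31343}{10516 + \left(-88 + 1089\right)} = \frac{31343}{10516 + 1001} = \frac{31343}{11517} \approx 2.7215$)
$- 58 Y{\left(1 \right)} + C = \left(-58\right) 1 + \frac{31343}{11517} = -58 + \frac{31343}{11517} = - \frac{636643}{11517}$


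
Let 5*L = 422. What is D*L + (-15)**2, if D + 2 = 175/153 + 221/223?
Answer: 8065015/34119 ≈ 236.38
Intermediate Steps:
L = 422/5 (L = (1/5)*422 = 422/5 ≈ 84.400)
D = 4600/34119 (D = -2 + (175/153 + 221/223) = -2 + 72838/34119 = 4600/34119 ≈ 0.13482)
D*L + (-15)**2 = (4600/34119)*(422/5) + (-15)**2 = 388240/34119 + 225 = 8065015/34119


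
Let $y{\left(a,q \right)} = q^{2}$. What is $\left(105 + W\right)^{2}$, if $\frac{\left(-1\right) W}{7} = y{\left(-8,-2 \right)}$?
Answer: $5929$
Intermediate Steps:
$W = -28$ ($W = - 7 \left(-2\right)^{2} = \left(-7\right) 4 = -28$)
$\left(105 + W\right)^{2} = \left(105 - 28\right)^{2} = 77^{2} = 5929$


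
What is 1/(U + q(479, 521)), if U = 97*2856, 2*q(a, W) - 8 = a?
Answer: 2/554551 ≈ 3.6065e-6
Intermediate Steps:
q(a, W) = 4 + a/2
U = 277032
1/(U + q(479, 521)) = 1/(277032 + (4 + (1/2)*479)) = 1/(277032 + (4 + 479/2)) = 1/(277032 + 487/2) = 1/(554551/2) = 2/554551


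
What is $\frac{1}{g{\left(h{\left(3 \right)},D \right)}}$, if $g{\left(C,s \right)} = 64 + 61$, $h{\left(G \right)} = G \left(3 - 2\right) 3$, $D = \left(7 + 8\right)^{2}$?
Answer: $\frac{1}{125} \approx 0.008$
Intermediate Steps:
$D = 225$ ($D = 15^{2} = 225$)
$h{\left(G \right)} = 3 G$ ($h{\left(G \right)} = G 1 \cdot 3 = G 3 = 3 G$)
$g{\left(C,s \right)} = 125$
$\frac{1}{g{\left(h{\left(3 \right)},D \right)}} = \frac{1}{125}$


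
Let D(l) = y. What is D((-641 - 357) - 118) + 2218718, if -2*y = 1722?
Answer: 2217857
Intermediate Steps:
y = -861 (y = -½*1722 = -861)
D(l) = -861
D((-641 - 357) - 118) + 2218718 = -861 + 2218718 = 2217857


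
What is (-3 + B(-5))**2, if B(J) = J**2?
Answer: 484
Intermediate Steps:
(-3 + B(-5))**2 = (-3 + (-5)**2)**2 = (-3 + 25)**2 = 22**2 = 484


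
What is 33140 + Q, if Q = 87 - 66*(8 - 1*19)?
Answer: 33953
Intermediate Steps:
Q = 813 (Q = 87 - 66*(8 - 19) = 87 - 66*(-11) = 87 + 726 = 813)
33140 + Q = 33140 + 813 = 33953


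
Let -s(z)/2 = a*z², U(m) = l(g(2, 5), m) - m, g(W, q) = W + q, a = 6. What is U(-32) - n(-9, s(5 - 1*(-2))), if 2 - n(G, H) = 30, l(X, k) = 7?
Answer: 67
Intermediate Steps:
U(m) = 7 - m
s(z) = -12*z²
n(G, H) = -28 (n(G, H) = 2 - 1*30 = 2 - 30 = -28)
U(-32) - n(-9, s(5 - 1*(-2))) = (7 - 1*(-32)) - 1*(-28) = (7 + 32) + 28 = 39 + 28 = 67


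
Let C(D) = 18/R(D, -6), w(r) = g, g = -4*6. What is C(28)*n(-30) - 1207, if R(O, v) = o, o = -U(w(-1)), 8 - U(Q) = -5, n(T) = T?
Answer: -15151/13 ≈ -1165.5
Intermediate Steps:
g = -24
w(r) = -24
U(Q) = 13 (U(Q) = 8 - 1*(-5) = 8 + 5 = 13)
o = -13 (o = -1*13 = -13)
R(O, v) = -13
C(D) = -18/13 (C(D) = 18/(-13) = 18*(-1/13) = -18/13)
C(28)*n(-30) - 1207 = -18/13*(-30) - 1207 = 540/13 - 1207 = -15151/13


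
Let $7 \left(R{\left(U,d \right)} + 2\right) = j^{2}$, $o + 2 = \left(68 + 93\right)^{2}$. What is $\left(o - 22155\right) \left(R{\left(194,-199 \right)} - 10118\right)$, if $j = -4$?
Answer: $- \frac{266581536}{7} \approx -3.8083 \cdot 10^{7}$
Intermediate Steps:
$o = 25919$ ($o = -2 + \left(68 + 93\right)^{2} = -2 + 161^{2} = -2 + 25921 = 25919$)
$R{\left(U,d \right)} = \frac{2}{7}$ ($R{\left(U,d \right)} = -2 + \frac{\left(-4\right)^{2}}{7} = -2 + \frac{1}{7} \cdot 16 = -2 + \frac{16}{7} = \frac{2}{7}$)
$\left(o - 22155\right) \left(R{\left(194,-199 \right)} - 10118\right) = \left(25919 - 22155\right) \left(\frac{2}{7} - 10118\right) = 3764 \left(- \frac{70824}{7}\right) = - \frac{266581536}{7}$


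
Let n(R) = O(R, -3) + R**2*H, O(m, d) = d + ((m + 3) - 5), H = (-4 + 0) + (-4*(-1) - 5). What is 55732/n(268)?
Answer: -55732/358857 ≈ -0.15530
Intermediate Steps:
H = -5 (H = -4 + (4 - 5) = -4 - 1 = -5)
O(m, d) = -2 + d + m (O(m, d) = d + ((3 + m) - 5) = d + (-2 + m) = -2 + d + m)
n(R) = -5 + R - 5*R**2 (n(R) = (-2 - 3 + R) + R**2*(-5) = (-5 + R) - 5*R**2 = -5 + R - 5*R**2)
55732/n(268) = 55732/(-5 + 268 - 5*268**2) = 55732/(-5 + 268 - 5*71824) = 55732/(-5 + 268 - 359120) = 55732/(-358857) = 55732*(-1/358857) = -55732/358857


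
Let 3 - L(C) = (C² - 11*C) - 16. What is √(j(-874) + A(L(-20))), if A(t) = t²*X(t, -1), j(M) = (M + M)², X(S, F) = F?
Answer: 9*√33263 ≈ 1641.4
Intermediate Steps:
L(C) = 19 - C² + 11*C (L(C) = 3 - ((C² - 11*C) - 16) = 3 - (-16 + C² - 11*C) = 3 + (16 - C² + 11*C) = 19 - C² + 11*C)
j(M) = 4*M² (j(M) = (2*M)² = 4*M²)
A(t) = -t² (A(t) = t²*(-1) = -t²)
√(j(-874) + A(L(-20))) = √(4*(-874)² - (19 - 1*(-20)² + 11*(-20))²) = √(4*763876 - (19 - 1*400 - 220)²) = √(3055504 - (19 - 400 - 220)²) = √(3055504 - 1*(-601)²) = √(3055504 - 1*361201) = √(3055504 - 361201) = √2694303 = 9*√33263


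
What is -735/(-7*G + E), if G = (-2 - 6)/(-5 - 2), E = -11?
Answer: 735/19 ≈ 38.684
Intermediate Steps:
G = 8/7 (G = -8/(-7) = -8*(-⅐) = 8/7 ≈ 1.1429)
-735/(-7*G + E) = -735/(-7*8/7 - 11) = -735/(-8 - 11) = -735/(-19) = -735*(-1/19) = 735/19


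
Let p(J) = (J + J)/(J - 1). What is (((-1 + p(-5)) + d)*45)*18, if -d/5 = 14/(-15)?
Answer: 4320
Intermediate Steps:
d = 14/3 (d = -70/(-15) = -70*(-1)/15 = -5*(-14/15) = 14/3 ≈ 4.6667)
p(J) = 2*J/(-1 + J) (p(J) = (2*J)/(-1 + J) = 2*J/(-1 + J))
(((-1 + p(-5)) + d)*45)*18 = (((-1 + 2*(-5)/(-1 - 5)) + 14/3)*45)*18 = (((-1 + 2*(-5)/(-6)) + 14/3)*45)*18 = (((-1 + 2*(-5)*(-⅙)) + 14/3)*45)*18 = (((-1 + 5/3) + 14/3)*45)*18 = ((⅔ + 14/3)*45)*18 = ((16/3)*45)*18 = 240*18 = 4320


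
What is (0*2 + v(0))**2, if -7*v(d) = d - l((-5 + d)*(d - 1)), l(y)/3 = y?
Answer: 225/49 ≈ 4.5918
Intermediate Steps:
l(y) = 3*y
v(d) = -d/7 + 3*(-1 + d)*(-5 + d)/7 (v(d) = -(d - 3*(-5 + d)*(d - 1))/7 = -(d - 3*(-5 + d)*(-1 + d))/7 = -(d - 3*(-1 + d)*(-5 + d))/7 = -d/7 + 3*(-1 + d)*(-5 + d)/7)
(0*2 + v(0))**2 = (0*2 + (15/7 - 19/7*0 + (3/7)*0**2))**2 = (0 + (15/7 + 0 + (3/7)*0))**2 = (0 + (15/7 + 0 + 0))**2 = (0 + 15/7)**2 = (15/7)**2 = 225/49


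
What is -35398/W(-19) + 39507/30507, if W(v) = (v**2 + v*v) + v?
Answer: -350704455/7148807 ≈ -49.058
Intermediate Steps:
W(v) = v + 2*v**2 (W(v) = (v**2 + v**2) + v = 2*v**2 + v = v + 2*v**2)
-35398/W(-19) + 39507/30507 = -35398*(-1/(19*(1 + 2*(-19)))) + 39507/30507 = -35398*(-1/(19*(1 - 38))) + 39507*(1/30507) = -35398/((-19*(-37))) + 13169/10169 = -35398/703 + 13169/10169 = -350704455/7148807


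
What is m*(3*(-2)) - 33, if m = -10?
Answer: 27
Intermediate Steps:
m*(3*(-2)) - 33 = -30*(-2) - 33 = -10*(-6) - 33 = 60 - 33 = 27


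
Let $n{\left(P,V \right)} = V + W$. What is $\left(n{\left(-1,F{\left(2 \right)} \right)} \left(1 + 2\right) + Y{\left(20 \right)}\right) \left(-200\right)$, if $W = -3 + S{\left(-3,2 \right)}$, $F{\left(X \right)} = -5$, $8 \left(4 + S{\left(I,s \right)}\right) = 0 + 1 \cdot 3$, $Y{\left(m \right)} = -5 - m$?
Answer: $11975$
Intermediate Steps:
$S{\left(I,s \right)} = - \frac{29}{8}$ ($S{\left(I,s \right)} = -4 + \frac{0 + 1 \cdot 3}{8} = -4 + \frac{0 + 3}{8} = -4 + \frac{1}{8} \cdot 3 = -4 + \frac{3}{8} = - \frac{29}{8}$)
$W = - \frac{53}{8}$ ($W = -3 - \frac{29}{8} = - \frac{53}{8} \approx -6.625$)
$n{\left(P,V \right)} = - \frac{53}{8} + V$ ($n{\left(P,V \right)} = V - \frac{53}{8} = - \frac{53}{8} + V$)
$\left(n{\left(-1,F{\left(2 \right)} \right)} \left(1 + 2\right) + Y{\left(20 \right)}\right) \left(-200\right) = \left(\left(- \frac{53}{8} - 5\right) \left(1 + 2\right) - 25\right) \left(-200\right) = \left(\left(- \frac{93}{8}\right) 3 - 25\right) \left(-200\right) = \left(- \frac{279}{8} - 25\right) \left(-200\right) = \left(- \frac{479}{8}\right) \left(-200\right) = 11975$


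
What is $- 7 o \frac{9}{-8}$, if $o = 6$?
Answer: $\frac{189}{4} \approx 47.25$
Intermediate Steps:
$- 7 o \frac{9}{-8} = \left(-7\right) 6 \frac{9}{-8} = - 42 \cdot 9 \left(- \frac{1}{8}\right) = \left(-42\right) \left(- \frac{9}{8}\right) = \frac{189}{4}$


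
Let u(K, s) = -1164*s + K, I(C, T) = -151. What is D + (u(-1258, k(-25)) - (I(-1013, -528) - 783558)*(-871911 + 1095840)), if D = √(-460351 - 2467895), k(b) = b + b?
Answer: 175495229603 + I*√2928246 ≈ 1.755e+11 + 1711.2*I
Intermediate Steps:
k(b) = 2*b
u(K, s) = K - 1164*s
D = I*√2928246 (D = √(-2928246) = I*√2928246 ≈ 1711.2*I)
D + (u(-1258, k(-25)) - (I(-1013, -528) - 783558)*(-871911 + 1095840)) = I*√2928246 + ((-1258 - 2328*(-25)) - (-151 - 783558)*(-871911 + 1095840)) = I*√2928246 + ((-1258 - 1164*(-50)) - (-783709)*223929) = I*√2928246 + ((-1258 + 58200) - 1*(-175495172661)) = I*√2928246 + (56942 + 175495172661) = I*√2928246 + 175495229603 = 175495229603 + I*√2928246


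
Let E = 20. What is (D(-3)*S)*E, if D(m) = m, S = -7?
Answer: 420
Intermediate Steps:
(D(-3)*S)*E = -3*(-7)*20 = 21*20 = 420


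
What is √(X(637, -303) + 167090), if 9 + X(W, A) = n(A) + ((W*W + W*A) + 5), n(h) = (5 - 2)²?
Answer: √379853 ≈ 616.32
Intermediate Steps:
n(h) = 9 (n(h) = 3² = 9)
X(W, A) = 5 + W² + A*W (X(W, A) = -9 + (9 + ((W*W + W*A) + 5)) = -9 + (9 + ((W² + A*W) + 5)) = -9 + (9 + (5 + W² + A*W)) = -9 + (14 + W² + A*W) = 5 + W² + A*W)
√(X(637, -303) + 167090) = √((5 + 637² - 303*637) + 167090) = √((5 + 405769 - 193011) + 167090) = √(212763 + 167090) = √379853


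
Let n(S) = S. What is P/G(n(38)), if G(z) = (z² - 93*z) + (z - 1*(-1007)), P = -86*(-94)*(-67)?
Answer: 541628/1045 ≈ 518.30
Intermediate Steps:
P = -541628 (P = 8084*(-67) = -541628)
G(z) = 1007 + z² - 92*z (G(z) = (z² - 93*z) + (z + 1007) = (z² - 93*z) + (1007 + z) = 1007 + z² - 92*z)
P/G(n(38)) = -541628/(1007 + 38² - 92*38) = -541628/(1007 + 1444 - 3496) = -541628/(-1045) = -541628*(-1/1045) = 541628/1045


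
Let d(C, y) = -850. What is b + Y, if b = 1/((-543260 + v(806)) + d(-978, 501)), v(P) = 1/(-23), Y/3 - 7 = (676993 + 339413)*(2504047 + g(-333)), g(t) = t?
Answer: 95540557473413424340/12514531 ≈ 7.6344e+12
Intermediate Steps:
Y = 7634369795673 (Y = 21 + 3*((676993 + 339413)*(2504047 - 333)) = 21 + 3*(1016406*2503714) = 21 + 3*2544789931884 = 21 + 7634369795652 = 7634369795673)
v(P) = -1/23
b = -23/12514531 (b = 1/((-543260 - 1/23) - 850) = 1/(-12494981/23 - 850) = 1/(-12514531/23) = -23/12514531 ≈ -1.8379e-6)
b + Y = -23/12514531 + 7634369795673 = 95540557473413424340/12514531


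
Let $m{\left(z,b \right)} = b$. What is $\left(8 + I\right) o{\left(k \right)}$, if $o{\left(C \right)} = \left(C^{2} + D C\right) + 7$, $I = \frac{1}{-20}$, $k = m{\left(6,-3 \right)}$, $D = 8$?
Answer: $- \frac{318}{5} \approx -63.6$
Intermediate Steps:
$k = -3$
$I = - \frac{1}{20} \approx -0.05$
$o{\left(C \right)} = 7 + C^{2} + 8 C$ ($o{\left(C \right)} = \left(C^{2} + 8 C\right) + 7 = 7 + C^{2} + 8 C$)
$\left(8 + I\right) o{\left(k \right)} = \left(8 - \frac{1}{20}\right) \left(7 + \left(-3\right)^{2} + 8 \left(-3\right)\right) = \frac{159 \left(7 + 9 - 24\right)}{20} = \frac{159}{20} \left(-8\right) = - \frac{318}{5}$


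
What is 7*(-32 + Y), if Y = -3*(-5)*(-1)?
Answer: -329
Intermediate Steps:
Y = -15 (Y = 15*(-1) = -15)
7*(-32 + Y) = 7*(-32 - 15) = 7*(-47) = -329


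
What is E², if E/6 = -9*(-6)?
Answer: 104976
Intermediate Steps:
E = 324 (E = 6*(-9*(-6)) = 6*54 = 324)
E² = 324² = 104976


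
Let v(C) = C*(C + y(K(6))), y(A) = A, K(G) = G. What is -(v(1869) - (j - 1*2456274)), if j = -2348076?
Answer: -8308725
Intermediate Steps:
v(C) = C*(6 + C) (v(C) = C*(C + 6) = C*(6 + C))
-(v(1869) - (j - 1*2456274)) = -(1869*(6 + 1869) - (-2348076 - 1*2456274)) = -(1869*1875 - (-2348076 - 2456274)) = -(3504375 - 1*(-4804350)) = -(3504375 + 4804350) = -1*8308725 = -8308725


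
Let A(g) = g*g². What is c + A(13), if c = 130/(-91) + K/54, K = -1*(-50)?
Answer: 415138/189 ≈ 2196.5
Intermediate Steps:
K = 50
c = -95/189 (c = 130/(-91) + 50/54 = 130*(-1/91) + 50*(1/54) = -10/7 + 25/27 = -95/189 ≈ -0.50265)
A(g) = g³
c + A(13) = -95/189 + 13³ = -95/189 + 2197 = 415138/189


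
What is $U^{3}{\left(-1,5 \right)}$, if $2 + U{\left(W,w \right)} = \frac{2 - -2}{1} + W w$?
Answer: $-27$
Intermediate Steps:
$U{\left(W,w \right)} = 2 + W w$ ($U{\left(W,w \right)} = -2 + \left(\frac{2 - -2}{1} + W w\right) = -2 + \left(\left(2 + 2\right) 1 + W w\right) = -2 + \left(4 \cdot 1 + W w\right) = -2 + \left(4 + W w\right) = 2 + W w$)
$U^{3}{\left(-1,5 \right)} = \left(2 - 5\right)^{3} = \left(-3\right)^{3} = -27$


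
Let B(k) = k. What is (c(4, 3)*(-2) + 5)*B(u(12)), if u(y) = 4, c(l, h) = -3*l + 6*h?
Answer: -28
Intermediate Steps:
(c(4, 3)*(-2) + 5)*B(u(12)) = ((-3*4 + 6*3)*(-2) + 5)*4 = ((-12 + 18)*(-2) + 5)*4 = (6*(-2) + 5)*4 = (-12 + 5)*4 = -7*4 = -28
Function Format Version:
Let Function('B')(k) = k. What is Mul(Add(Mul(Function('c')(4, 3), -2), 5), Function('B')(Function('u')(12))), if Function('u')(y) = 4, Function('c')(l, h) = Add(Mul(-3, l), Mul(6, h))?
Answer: -28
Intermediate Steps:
Mul(Add(Mul(Function('c')(4, 3), -2), 5), Function('B')(Function('u')(12))) = Mul(Add(Mul(Add(Mul(-3, 4), Mul(6, 3)), -2), 5), 4) = Mul(Add(Mul(Add(-12, 18), -2), 5), 4) = Mul(Add(Mul(6, -2), 5), 4) = Mul(Add(-12, 5), 4) = Mul(-7, 4) = -28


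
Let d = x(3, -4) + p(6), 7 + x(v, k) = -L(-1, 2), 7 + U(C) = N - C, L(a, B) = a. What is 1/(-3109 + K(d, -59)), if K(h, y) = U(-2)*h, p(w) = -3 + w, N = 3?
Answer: -1/3103 ≈ -0.00032227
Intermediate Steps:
U(C) = -4 - C (U(C) = -7 + (3 - C) = -4 - C)
x(v, k) = -6 (x(v, k) = -7 - 1*(-1) = -7 + 1 = -6)
d = -3 (d = -6 + (-3 + 6) = -6 + 3 = -3)
K(h, y) = -2*h (K(h, y) = (-4 - 1*(-2))*h = (-4 + 2)*h = -2*h)
1/(-3109 + K(d, -59)) = 1/(-3109 - 2*(-3)) = 1/(-3109 + 6) = 1/(-3103) = -1/3103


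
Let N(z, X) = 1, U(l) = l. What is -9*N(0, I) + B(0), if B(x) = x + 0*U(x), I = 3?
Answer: -9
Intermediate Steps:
B(x) = x (B(x) = x + 0*x = x + 0 = x)
-9*N(0, I) + B(0) = -9*1 + 0 = -9 + 0 = -9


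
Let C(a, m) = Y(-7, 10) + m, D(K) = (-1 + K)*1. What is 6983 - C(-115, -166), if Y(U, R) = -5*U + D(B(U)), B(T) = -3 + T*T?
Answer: 7069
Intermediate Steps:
B(T) = -3 + T²
D(K) = -1 + K
Y(U, R) = -4 + U² - 5*U (Y(U, R) = -5*U + (-1 + (-3 + U²)) = -5*U + (-4 + U²) = -4 + U² - 5*U)
C(a, m) = 80 + m (C(a, m) = (-4 + (-7)² - 5*(-7)) + m = (-4 + 49 + 35) + m = 80 + m)
6983 - C(-115, -166) = 6983 - (80 - 166) = 6983 - 1*(-86) = 6983 + 86 = 7069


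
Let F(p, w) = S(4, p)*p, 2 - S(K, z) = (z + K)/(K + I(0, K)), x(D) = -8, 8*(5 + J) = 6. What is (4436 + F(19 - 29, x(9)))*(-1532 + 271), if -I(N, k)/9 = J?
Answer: -72368208/13 ≈ -5.5668e+6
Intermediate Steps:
J = -17/4 (J = -5 + (⅛)*6 = -5 + ¾ = -17/4 ≈ -4.2500)
I(N, k) = 153/4 (I(N, k) = -9*(-17/4) = 153/4)
S(K, z) = 2 - (K + z)/(153/4 + K) (S(K, z) = 2 - (z + K)/(K + 153/4) = 2 - (K + z)/(153/4 + K))
F(p, w) = p*(322/169 - 4*p/169) (F(p, w) = (2*(153 - 2*p + 2*4)/(153 + 4*4))*p = (2*(153 - 2*p + 8)/(153 + 16))*p = (2*(161 - 2*p)/169)*p = (2*(1/169)*(161 - 2*p))*p = (322/169 - 4*p/169)*p = p*(322/169 - 4*p/169))
(4436 + F(19 - 29, x(9)))*(-1532 + 271) = (4436 + 2*(19 - 29)*(161 - 2*(19 - 29))/169)*(-1532 + 271) = (4436 + (2/169)*(-10)*(161 - 2*(-10)))*(-1261) = (4436 + (2/169)*(-10)*(161 + 20))*(-1261) = (4436 + (2/169)*(-10)*181)*(-1261) = (4436 - 3620/169)*(-1261) = (746064/169)*(-1261) = -72368208/13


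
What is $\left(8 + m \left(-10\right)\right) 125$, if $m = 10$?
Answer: $-11500$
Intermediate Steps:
$\left(8 + m \left(-10\right)\right) 125 = \left(8 + 10 \left(-10\right)\right) 125 = \left(8 - 100\right) 125 = \left(-92\right) 125 = -11500$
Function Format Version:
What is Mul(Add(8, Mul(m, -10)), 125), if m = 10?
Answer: -11500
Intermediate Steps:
Mul(Add(8, Mul(m, -10)), 125) = Mul(Add(8, Mul(10, -10)), 125) = Mul(Add(8, -100), 125) = Mul(-92, 125) = -11500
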